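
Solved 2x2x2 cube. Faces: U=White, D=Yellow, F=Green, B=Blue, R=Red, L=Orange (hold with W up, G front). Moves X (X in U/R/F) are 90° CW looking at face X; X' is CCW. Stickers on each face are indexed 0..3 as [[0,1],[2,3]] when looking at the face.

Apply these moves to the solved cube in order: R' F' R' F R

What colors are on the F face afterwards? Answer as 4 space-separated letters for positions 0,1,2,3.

After move 1 (R'): R=RRRR U=WBWB F=GWGW D=YGYG B=YBYB
After move 2 (F'): F=WWGG U=WBRR R=GRYR D=OOYG L=OBOW
After move 3 (R'): R=RRGY U=WYRY F=WBGR D=OWYG B=GBOB
After move 4 (F): F=GWRB U=WYWB R=RRYY D=GRYG L=OOOW
After move 5 (R): R=YRYR U=WWWB F=GRRG D=GOYG B=BBYB
Query: F face = GRRG

Answer: G R R G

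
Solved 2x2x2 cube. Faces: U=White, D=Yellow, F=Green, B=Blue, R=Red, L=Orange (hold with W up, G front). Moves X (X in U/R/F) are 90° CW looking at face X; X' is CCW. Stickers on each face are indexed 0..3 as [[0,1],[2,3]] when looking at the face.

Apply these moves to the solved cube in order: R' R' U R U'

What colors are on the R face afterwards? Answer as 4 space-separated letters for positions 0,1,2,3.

Answer: R W R B

Derivation:
After move 1 (R'): R=RRRR U=WBWB F=GWGW D=YGYG B=YBYB
After move 2 (R'): R=RRRR U=WYWY F=GBGB D=YWYW B=GBGB
After move 3 (U): U=WWYY F=RRGB R=GBRR B=OOGB L=GBOO
After move 4 (R): R=RGRB U=WRYB F=RWGW D=YGYO B=YOWB
After move 5 (U'): U=RBWY F=GBGW R=RWRB B=RGWB L=YOOO
Query: R face = RWRB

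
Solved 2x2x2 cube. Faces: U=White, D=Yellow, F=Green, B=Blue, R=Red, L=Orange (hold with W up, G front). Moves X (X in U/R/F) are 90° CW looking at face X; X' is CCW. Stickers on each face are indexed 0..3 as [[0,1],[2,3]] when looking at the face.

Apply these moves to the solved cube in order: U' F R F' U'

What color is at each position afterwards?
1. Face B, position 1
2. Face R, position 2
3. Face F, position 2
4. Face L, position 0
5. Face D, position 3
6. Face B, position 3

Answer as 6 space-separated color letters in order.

Answer: W R G B R B

Derivation:
After move 1 (U'): U=WWWW F=OOGG R=GGRR B=RRBB L=BBOO
After move 2 (F): F=GOGO U=WWOB R=WGWR D=RGYY L=BYOY
After move 3 (R): R=WWRG U=WOOO F=GGGY D=RBYR B=BRWB
After move 4 (F'): F=GYGG U=WOWR R=BWRG D=YYYR L=BOOO
After move 5 (U'): U=ORWW F=BOGG R=GYRG B=BWWB L=BROO
Query 1: B[1] = W
Query 2: R[2] = R
Query 3: F[2] = G
Query 4: L[0] = B
Query 5: D[3] = R
Query 6: B[3] = B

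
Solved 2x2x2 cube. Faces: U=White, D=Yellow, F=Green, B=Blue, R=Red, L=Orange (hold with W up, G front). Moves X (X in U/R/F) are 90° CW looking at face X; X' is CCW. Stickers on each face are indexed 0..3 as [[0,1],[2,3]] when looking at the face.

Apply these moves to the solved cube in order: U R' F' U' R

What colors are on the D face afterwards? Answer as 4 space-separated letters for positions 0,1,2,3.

Answer: G Y Y R

Derivation:
After move 1 (U): U=WWWW F=RRGG R=BBRR B=OOBB L=GGOO
After move 2 (R'): R=BRBR U=WBWO F=RWGW D=YRYG B=YOYB
After move 3 (F'): F=WWRG U=WBBB R=RRYR D=GOYG L=GOOW
After move 4 (U'): U=BBWB F=GORG R=WWYR B=RRYB L=YOOW
After move 5 (R): R=YWRW U=BOWG F=GORG D=GYYR B=BRBB
Query: D face = GYYR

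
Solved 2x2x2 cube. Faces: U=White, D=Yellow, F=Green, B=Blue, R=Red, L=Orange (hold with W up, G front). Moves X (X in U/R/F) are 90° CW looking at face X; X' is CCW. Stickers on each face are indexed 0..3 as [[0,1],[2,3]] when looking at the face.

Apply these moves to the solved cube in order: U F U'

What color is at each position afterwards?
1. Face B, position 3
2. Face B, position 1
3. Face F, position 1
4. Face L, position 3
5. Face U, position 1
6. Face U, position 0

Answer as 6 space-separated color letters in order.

Answer: B B Y Y G W

Derivation:
After move 1 (U): U=WWWW F=RRGG R=BBRR B=OOBB L=GGOO
After move 2 (F): F=GRGR U=WWOG R=WBWR D=RBYY L=GYOY
After move 3 (U'): U=WGWO F=GYGR R=GRWR B=WBBB L=OOOY
Query 1: B[3] = B
Query 2: B[1] = B
Query 3: F[1] = Y
Query 4: L[3] = Y
Query 5: U[1] = G
Query 6: U[0] = W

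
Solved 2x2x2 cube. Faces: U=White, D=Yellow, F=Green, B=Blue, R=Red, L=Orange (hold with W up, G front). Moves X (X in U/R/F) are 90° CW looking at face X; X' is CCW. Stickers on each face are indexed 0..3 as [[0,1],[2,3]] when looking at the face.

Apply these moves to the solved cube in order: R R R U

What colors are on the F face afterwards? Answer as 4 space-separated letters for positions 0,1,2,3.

Answer: R R G W

Derivation:
After move 1 (R): R=RRRR U=WGWG F=GYGY D=YBYB B=WBWB
After move 2 (R): R=RRRR U=WYWY F=GBGB D=YWYW B=GBGB
After move 3 (R): R=RRRR U=WBWB F=GWGW D=YGYG B=YBYB
After move 4 (U): U=WWBB F=RRGW R=YBRR B=OOYB L=GWOO
Query: F face = RRGW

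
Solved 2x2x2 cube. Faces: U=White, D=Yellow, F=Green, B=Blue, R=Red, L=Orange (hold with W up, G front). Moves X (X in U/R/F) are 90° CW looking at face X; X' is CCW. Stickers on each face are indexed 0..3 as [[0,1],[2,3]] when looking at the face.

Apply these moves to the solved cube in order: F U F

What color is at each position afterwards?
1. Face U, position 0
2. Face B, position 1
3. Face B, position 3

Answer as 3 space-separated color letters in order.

After move 1 (F): F=GGGG U=WWOO R=WRWR D=RRYY L=OYOY
After move 2 (U): U=OWOW F=WRGG R=BBWR B=OYBB L=GGOY
After move 3 (F): F=GWGR U=OWYG R=OBWR D=WBYY L=GROR
Query 1: U[0] = O
Query 2: B[1] = Y
Query 3: B[3] = B

Answer: O Y B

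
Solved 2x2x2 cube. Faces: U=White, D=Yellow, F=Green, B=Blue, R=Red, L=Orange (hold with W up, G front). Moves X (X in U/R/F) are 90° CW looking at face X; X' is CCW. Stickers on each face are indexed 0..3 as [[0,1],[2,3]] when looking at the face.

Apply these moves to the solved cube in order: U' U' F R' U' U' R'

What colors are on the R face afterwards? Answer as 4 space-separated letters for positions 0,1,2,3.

After move 1 (U'): U=WWWW F=OOGG R=GGRR B=RRBB L=BBOO
After move 2 (U'): U=WWWW F=BBGG R=OORR B=GGBB L=RROO
After move 3 (F): F=GBGB U=WWOR R=WOWR D=ROYY L=RYOY
After move 4 (R'): R=ORWW U=WBOG F=GWGR D=RBYB B=YGOB
After move 5 (U'): U=BGWO F=RYGR R=GWWW B=OROB L=YGOY
After move 6 (U'): U=GOBW F=YGGR R=RYWW B=GWOB L=OROY
After move 7 (R'): R=YWRW U=GOBG F=YOGW D=RGYR B=BWBB
Query: R face = YWRW

Answer: Y W R W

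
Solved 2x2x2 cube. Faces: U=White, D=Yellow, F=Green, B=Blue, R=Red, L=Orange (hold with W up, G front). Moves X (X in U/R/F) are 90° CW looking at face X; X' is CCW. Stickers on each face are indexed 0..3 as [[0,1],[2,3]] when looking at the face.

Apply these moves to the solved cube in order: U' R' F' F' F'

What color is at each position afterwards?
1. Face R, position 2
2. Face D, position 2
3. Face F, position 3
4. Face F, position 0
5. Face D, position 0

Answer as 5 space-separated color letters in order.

After move 1 (U'): U=WWWW F=OOGG R=GGRR B=RRBB L=BBOO
After move 2 (R'): R=GRGR U=WBWR F=OWGW D=YOYG B=YRYB
After move 3 (F'): F=WWOG U=WBGG R=ORYR D=BOYG L=BROW
After move 4 (F'): F=WGWO U=WBOY R=ORBR D=RWYG L=BGOG
After move 5 (F'): F=GOWW U=WBOB R=WRRR D=GGYG L=BYOO
Query 1: R[2] = R
Query 2: D[2] = Y
Query 3: F[3] = W
Query 4: F[0] = G
Query 5: D[0] = G

Answer: R Y W G G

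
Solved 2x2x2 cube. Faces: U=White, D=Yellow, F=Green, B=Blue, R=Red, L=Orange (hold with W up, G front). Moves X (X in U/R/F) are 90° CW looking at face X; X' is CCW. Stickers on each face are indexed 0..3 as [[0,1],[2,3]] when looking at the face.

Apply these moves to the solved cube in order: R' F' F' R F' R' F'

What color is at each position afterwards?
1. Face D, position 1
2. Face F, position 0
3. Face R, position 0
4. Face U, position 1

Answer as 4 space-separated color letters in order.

After move 1 (R'): R=RRRR U=WBWB F=GWGW D=YGYG B=YBYB
After move 2 (F'): F=WWGG U=WBRR R=GRYR D=OOYG L=OBOW
After move 3 (F'): F=WGWG U=WBGY R=OROR D=BWYG L=OROR
After move 4 (R): R=OORR U=WGGG F=WWWG D=BYYY B=YBBB
After move 5 (F'): F=WGWW U=WGOR R=YOBR D=RRYY L=OGOG
After move 6 (R'): R=ORYB U=WBOY F=WGWR D=RGYW B=YBRB
After move 7 (F'): F=GRWW U=WBOY R=GRRB D=GGYW L=OYOO
Query 1: D[1] = G
Query 2: F[0] = G
Query 3: R[0] = G
Query 4: U[1] = B

Answer: G G G B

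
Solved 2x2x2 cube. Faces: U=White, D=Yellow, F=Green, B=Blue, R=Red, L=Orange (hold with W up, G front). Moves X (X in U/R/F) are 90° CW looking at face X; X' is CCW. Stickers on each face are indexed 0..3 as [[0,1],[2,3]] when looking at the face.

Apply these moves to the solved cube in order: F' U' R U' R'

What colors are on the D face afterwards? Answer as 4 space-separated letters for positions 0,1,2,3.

Answer: O B Y Y

Derivation:
After move 1 (F'): F=GGGG U=WWRR R=YRYR D=OOYY L=OWOW
After move 2 (U'): U=WRWR F=OWGG R=GGYR B=YRBB L=BBOW
After move 3 (R): R=YGRG U=WWWG F=OOGY D=OBYY B=RRRB
After move 4 (U'): U=WGWW F=BBGY R=OORG B=YGRB L=RROW
After move 5 (R'): R=OGOR U=WRWY F=BGGW D=OBYY B=YGBB
Query: D face = OBYY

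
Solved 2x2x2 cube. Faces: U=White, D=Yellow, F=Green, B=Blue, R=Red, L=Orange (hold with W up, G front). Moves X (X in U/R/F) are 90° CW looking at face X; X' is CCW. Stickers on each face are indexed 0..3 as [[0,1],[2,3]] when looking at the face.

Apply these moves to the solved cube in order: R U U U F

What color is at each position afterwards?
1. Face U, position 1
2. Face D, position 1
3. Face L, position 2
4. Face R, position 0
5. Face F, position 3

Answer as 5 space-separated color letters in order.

Answer: G G O W O

Derivation:
After move 1 (R): R=RRRR U=WGWG F=GYGY D=YBYB B=WBWB
After move 2 (U): U=WWGG F=RRGY R=WBRR B=OOWB L=GYOO
After move 3 (U): U=GWGW F=WBGY R=OORR B=GYWB L=RROO
After move 4 (U): U=GGWW F=OOGY R=GYRR B=RRWB L=WBOO
After move 5 (F): F=GOYO U=GGOB R=WYWR D=RGYB L=WYOB
Query 1: U[1] = G
Query 2: D[1] = G
Query 3: L[2] = O
Query 4: R[0] = W
Query 5: F[3] = O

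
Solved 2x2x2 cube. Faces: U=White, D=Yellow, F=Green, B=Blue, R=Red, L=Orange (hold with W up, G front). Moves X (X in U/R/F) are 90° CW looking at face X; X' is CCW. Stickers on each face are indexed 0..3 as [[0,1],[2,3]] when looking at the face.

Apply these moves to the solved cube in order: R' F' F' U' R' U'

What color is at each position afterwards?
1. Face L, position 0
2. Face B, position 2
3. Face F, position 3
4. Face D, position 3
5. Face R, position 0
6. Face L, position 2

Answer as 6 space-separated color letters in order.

Answer: G W G G O O

Derivation:
After move 1 (R'): R=RRRR U=WBWB F=GWGW D=YGYG B=YBYB
After move 2 (F'): F=WWGG U=WBRR R=GRYR D=OOYG L=OBOW
After move 3 (F'): F=WGWG U=WBGY R=OROR D=BWYG L=OROR
After move 4 (U'): U=BYWG F=ORWG R=WGOR B=ORYB L=YBOR
After move 5 (R'): R=GRWO U=BYWO F=OYWG D=BRYG B=GRWB
After move 6 (U'): U=YOBW F=YBWG R=OYWO B=GRWB L=GROR
Query 1: L[0] = G
Query 2: B[2] = W
Query 3: F[3] = G
Query 4: D[3] = G
Query 5: R[0] = O
Query 6: L[2] = O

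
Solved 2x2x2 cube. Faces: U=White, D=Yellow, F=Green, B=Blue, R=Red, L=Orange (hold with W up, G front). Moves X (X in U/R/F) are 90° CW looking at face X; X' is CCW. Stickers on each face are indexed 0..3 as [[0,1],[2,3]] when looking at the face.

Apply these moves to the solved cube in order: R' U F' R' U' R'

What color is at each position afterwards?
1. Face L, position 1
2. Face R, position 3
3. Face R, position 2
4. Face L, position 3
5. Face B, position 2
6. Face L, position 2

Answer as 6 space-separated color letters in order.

After move 1 (R'): R=RRRR U=WBWB F=GWGW D=YGYG B=YBYB
After move 2 (U): U=WWBB F=RRGW R=YBRR B=OOYB L=GWOO
After move 3 (F'): F=RWRG U=WWYR R=GBYR D=WOYG L=GBOB
After move 4 (R'): R=BRGY U=WYYO F=RWRR D=WWYG B=GOOB
After move 5 (U'): U=YOWY F=GBRR R=RWGY B=BROB L=GOOB
After move 6 (R'): R=WYRG U=YOWB F=GORY D=WBYR B=GRWB
Query 1: L[1] = O
Query 2: R[3] = G
Query 3: R[2] = R
Query 4: L[3] = B
Query 5: B[2] = W
Query 6: L[2] = O

Answer: O G R B W O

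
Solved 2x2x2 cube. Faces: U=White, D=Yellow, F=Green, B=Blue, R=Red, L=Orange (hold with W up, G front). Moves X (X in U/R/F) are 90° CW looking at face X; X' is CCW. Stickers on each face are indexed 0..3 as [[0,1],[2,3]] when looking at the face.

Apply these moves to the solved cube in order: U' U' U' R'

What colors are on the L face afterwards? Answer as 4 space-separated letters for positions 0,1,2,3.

After move 1 (U'): U=WWWW F=OOGG R=GGRR B=RRBB L=BBOO
After move 2 (U'): U=WWWW F=BBGG R=OORR B=GGBB L=RROO
After move 3 (U'): U=WWWW F=RRGG R=BBRR B=OOBB L=GGOO
After move 4 (R'): R=BRBR U=WBWO F=RWGW D=YRYG B=YOYB
Query: L face = GGOO

Answer: G G O O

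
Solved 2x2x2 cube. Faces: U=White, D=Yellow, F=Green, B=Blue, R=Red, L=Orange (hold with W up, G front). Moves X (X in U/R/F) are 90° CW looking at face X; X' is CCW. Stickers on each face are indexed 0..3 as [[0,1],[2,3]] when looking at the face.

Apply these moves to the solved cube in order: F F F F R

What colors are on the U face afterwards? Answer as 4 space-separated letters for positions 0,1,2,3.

After move 1 (F): F=GGGG U=WWOO R=WRWR D=RRYY L=OYOY
After move 2 (F): F=GGGG U=WWYY R=OROR D=WWYY L=OROR
After move 3 (F): F=GGGG U=WWRR R=YRYR D=OOYY L=OWOW
After move 4 (F): F=GGGG U=WWWW R=RRRR D=YYYY L=OOOO
After move 5 (R): R=RRRR U=WGWG F=GYGY D=YBYB B=WBWB
Query: U face = WGWG

Answer: W G W G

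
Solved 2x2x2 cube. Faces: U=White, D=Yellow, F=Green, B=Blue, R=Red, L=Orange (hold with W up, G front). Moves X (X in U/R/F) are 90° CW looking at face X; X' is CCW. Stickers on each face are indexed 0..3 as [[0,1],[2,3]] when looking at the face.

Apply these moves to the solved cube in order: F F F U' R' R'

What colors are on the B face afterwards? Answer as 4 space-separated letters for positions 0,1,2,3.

After move 1 (F): F=GGGG U=WWOO R=WRWR D=RRYY L=OYOY
After move 2 (F): F=GGGG U=WWYY R=OROR D=WWYY L=OROR
After move 3 (F): F=GGGG U=WWRR R=YRYR D=OOYY L=OWOW
After move 4 (U'): U=WRWR F=OWGG R=GGYR B=YRBB L=BBOW
After move 5 (R'): R=GRGY U=WBWY F=ORGR D=OWYG B=YROB
After move 6 (R'): R=RYGG U=WOWY F=OBGY D=ORYR B=GRWB
Query: B face = GRWB

Answer: G R W B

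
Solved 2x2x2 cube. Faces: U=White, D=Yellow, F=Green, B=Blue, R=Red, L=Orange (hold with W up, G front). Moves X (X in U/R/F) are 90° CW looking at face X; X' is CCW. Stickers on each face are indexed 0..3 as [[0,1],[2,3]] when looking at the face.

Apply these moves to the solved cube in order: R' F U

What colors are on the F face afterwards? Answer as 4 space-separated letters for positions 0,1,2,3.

Answer: W R W W

Derivation:
After move 1 (R'): R=RRRR U=WBWB F=GWGW D=YGYG B=YBYB
After move 2 (F): F=GGWW U=WBOO R=WRBR D=RRYG L=OYOG
After move 3 (U): U=OWOB F=WRWW R=YBBR B=OYYB L=GGOG
Query: F face = WRWW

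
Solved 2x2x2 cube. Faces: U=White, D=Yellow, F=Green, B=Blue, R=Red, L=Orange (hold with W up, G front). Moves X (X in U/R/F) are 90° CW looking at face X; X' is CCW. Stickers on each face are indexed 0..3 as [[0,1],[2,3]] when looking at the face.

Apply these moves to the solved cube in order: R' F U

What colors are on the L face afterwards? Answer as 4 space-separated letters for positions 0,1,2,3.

After move 1 (R'): R=RRRR U=WBWB F=GWGW D=YGYG B=YBYB
After move 2 (F): F=GGWW U=WBOO R=WRBR D=RRYG L=OYOG
After move 3 (U): U=OWOB F=WRWW R=YBBR B=OYYB L=GGOG
Query: L face = GGOG

Answer: G G O G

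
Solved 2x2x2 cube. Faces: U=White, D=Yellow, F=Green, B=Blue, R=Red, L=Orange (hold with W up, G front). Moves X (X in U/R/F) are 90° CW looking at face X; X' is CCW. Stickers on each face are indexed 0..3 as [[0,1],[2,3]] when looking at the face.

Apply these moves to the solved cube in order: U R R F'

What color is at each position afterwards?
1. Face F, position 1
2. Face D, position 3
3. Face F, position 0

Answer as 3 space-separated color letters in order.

After move 1 (U): U=WWWW F=RRGG R=BBRR B=OOBB L=GGOO
After move 2 (R): R=RBRB U=WRWG F=RYGY D=YBYO B=WOWB
After move 3 (R): R=RRBB U=WYWY F=RBGO D=YWYW B=GORB
After move 4 (F'): F=BORG U=WYRB R=WRYB D=GOYW L=GYOW
Query 1: F[1] = O
Query 2: D[3] = W
Query 3: F[0] = B

Answer: O W B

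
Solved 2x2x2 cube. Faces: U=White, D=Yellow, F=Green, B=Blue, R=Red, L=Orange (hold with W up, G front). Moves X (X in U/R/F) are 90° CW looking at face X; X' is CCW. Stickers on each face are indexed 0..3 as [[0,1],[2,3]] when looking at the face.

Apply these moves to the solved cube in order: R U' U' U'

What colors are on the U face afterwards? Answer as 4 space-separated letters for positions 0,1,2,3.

After move 1 (R): R=RRRR U=WGWG F=GYGY D=YBYB B=WBWB
After move 2 (U'): U=GGWW F=OOGY R=GYRR B=RRWB L=WBOO
After move 3 (U'): U=GWGW F=WBGY R=OORR B=GYWB L=RROO
After move 4 (U'): U=WWGG F=RRGY R=WBRR B=OOWB L=GYOO
Query: U face = WWGG

Answer: W W G G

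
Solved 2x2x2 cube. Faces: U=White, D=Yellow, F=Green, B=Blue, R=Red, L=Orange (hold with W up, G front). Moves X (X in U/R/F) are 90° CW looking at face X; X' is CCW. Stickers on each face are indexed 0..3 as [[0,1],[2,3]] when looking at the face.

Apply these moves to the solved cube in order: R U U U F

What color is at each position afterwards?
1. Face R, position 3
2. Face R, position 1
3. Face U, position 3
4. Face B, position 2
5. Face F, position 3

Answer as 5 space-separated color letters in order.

After move 1 (R): R=RRRR U=WGWG F=GYGY D=YBYB B=WBWB
After move 2 (U): U=WWGG F=RRGY R=WBRR B=OOWB L=GYOO
After move 3 (U): U=GWGW F=WBGY R=OORR B=GYWB L=RROO
After move 4 (U): U=GGWW F=OOGY R=GYRR B=RRWB L=WBOO
After move 5 (F): F=GOYO U=GGOB R=WYWR D=RGYB L=WYOB
Query 1: R[3] = R
Query 2: R[1] = Y
Query 3: U[3] = B
Query 4: B[2] = W
Query 5: F[3] = O

Answer: R Y B W O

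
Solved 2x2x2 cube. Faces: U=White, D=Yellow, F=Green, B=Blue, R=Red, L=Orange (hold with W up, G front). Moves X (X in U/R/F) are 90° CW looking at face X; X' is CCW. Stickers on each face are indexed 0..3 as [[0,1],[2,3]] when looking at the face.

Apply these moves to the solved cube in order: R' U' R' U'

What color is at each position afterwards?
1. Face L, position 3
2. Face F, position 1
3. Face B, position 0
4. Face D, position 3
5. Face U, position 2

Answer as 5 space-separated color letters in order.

After move 1 (R'): R=RRRR U=WBWB F=GWGW D=YGYG B=YBYB
After move 2 (U'): U=BBWW F=OOGW R=GWRR B=RRYB L=YBOO
After move 3 (R'): R=WRGR U=BYWR F=OBGW D=YOYW B=GRGB
After move 4 (U'): U=YRBW F=YBGW R=OBGR B=WRGB L=GROO
Query 1: L[3] = O
Query 2: F[1] = B
Query 3: B[0] = W
Query 4: D[3] = W
Query 5: U[2] = B

Answer: O B W W B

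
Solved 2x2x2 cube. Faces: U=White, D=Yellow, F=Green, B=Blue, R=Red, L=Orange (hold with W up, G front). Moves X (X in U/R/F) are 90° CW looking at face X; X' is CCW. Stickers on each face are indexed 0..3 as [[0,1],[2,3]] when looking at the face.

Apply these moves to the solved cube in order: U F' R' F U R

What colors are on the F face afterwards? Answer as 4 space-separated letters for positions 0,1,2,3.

Answer: B B R G

Derivation:
After move 1 (U): U=WWWW F=RRGG R=BBRR B=OOBB L=GGOO
After move 2 (F'): F=RGRG U=WWBR R=YBYR D=GOYY L=GWOW
After move 3 (R'): R=BRYY U=WBBO F=RWRR D=GGYG B=YOOB
After move 4 (F): F=RRRW U=WBWW R=BROY D=YBYG L=GGOG
After move 5 (U): U=WWWB F=BRRW R=YOOY B=GGOB L=RROG
After move 6 (R): R=OYYO U=WRWW F=BBRG D=YOYG B=BGWB
Query: F face = BBRG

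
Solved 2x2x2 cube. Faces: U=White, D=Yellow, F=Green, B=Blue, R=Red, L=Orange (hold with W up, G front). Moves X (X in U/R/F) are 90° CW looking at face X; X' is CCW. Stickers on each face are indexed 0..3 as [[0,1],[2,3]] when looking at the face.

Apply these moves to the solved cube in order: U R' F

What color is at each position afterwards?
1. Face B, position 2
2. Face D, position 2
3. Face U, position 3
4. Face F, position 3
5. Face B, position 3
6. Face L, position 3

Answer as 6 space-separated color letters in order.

Answer: Y Y G W B R

Derivation:
After move 1 (U): U=WWWW F=RRGG R=BBRR B=OOBB L=GGOO
After move 2 (R'): R=BRBR U=WBWO F=RWGW D=YRYG B=YOYB
After move 3 (F): F=GRWW U=WBOG R=WROR D=BBYG L=GYOR
Query 1: B[2] = Y
Query 2: D[2] = Y
Query 3: U[3] = G
Query 4: F[3] = W
Query 5: B[3] = B
Query 6: L[3] = R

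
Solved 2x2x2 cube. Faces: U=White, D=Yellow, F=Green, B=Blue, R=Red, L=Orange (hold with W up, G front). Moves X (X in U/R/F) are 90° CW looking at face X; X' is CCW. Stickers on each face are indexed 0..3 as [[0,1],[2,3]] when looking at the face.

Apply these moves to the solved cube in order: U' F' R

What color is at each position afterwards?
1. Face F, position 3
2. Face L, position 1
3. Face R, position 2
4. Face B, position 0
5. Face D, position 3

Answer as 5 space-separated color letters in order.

Answer: Y W R R R

Derivation:
After move 1 (U'): U=WWWW F=OOGG R=GGRR B=RRBB L=BBOO
After move 2 (F'): F=OGOG U=WWGR R=YGYR D=BOYY L=BWOW
After move 3 (R): R=YYRG U=WGGG F=OOOY D=BBYR B=RRWB
Query 1: F[3] = Y
Query 2: L[1] = W
Query 3: R[2] = R
Query 4: B[0] = R
Query 5: D[3] = R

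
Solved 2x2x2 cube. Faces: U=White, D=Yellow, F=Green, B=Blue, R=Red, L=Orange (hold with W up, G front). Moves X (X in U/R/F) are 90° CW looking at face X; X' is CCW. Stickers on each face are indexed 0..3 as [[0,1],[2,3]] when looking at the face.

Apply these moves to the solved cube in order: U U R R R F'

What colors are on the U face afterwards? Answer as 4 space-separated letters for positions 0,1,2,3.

After move 1 (U): U=WWWW F=RRGG R=BBRR B=OOBB L=GGOO
After move 2 (U): U=WWWW F=BBGG R=OORR B=GGBB L=RROO
After move 3 (R): R=RORO U=WBWG F=BYGY D=YBYG B=WGWB
After move 4 (R): R=RROO U=WYWY F=BBGG D=YWYW B=GGBB
After move 5 (R): R=OROR U=WBWG F=BWGW D=YBYG B=YGYB
After move 6 (F'): F=WWBG U=WBOO R=BRYR D=ROYG L=RGOW
Query: U face = WBOO

Answer: W B O O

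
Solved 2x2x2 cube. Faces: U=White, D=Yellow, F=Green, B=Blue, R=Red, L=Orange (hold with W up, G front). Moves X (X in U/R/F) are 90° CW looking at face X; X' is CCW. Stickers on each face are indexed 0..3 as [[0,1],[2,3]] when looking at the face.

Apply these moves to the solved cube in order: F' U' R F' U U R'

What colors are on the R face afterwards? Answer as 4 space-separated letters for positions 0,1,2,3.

After move 1 (F'): F=GGGG U=WWRR R=YRYR D=OOYY L=OWOW
After move 2 (U'): U=WRWR F=OWGG R=GGYR B=YRBB L=BBOW
After move 3 (R): R=YGRG U=WWWG F=OOGY D=OBYY B=RRRB
After move 4 (F'): F=OYOG U=WWYR R=BGOG D=BWYY L=BGOW
After move 5 (U): U=YWRW F=BGOG R=RROG B=BGRB L=OYOW
After move 6 (U): U=RYWW F=RROG R=BGOG B=OYRB L=BGOW
After move 7 (R'): R=GGBO U=RRWO F=RYOW D=BRYG B=YYWB
Query: R face = GGBO

Answer: G G B O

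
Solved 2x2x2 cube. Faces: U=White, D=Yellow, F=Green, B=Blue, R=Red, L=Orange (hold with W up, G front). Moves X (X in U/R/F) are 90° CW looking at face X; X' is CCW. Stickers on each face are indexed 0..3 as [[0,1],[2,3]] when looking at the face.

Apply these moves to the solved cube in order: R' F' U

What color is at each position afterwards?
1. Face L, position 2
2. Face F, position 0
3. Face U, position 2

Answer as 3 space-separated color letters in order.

After move 1 (R'): R=RRRR U=WBWB F=GWGW D=YGYG B=YBYB
After move 2 (F'): F=WWGG U=WBRR R=GRYR D=OOYG L=OBOW
After move 3 (U): U=RWRB F=GRGG R=YBYR B=OBYB L=WWOW
Query 1: L[2] = O
Query 2: F[0] = G
Query 3: U[2] = R

Answer: O G R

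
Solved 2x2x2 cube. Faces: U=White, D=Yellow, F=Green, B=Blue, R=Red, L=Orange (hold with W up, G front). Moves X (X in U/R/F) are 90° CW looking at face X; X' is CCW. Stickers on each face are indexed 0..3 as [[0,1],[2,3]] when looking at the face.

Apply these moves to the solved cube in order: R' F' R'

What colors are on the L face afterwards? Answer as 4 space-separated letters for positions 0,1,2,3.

After move 1 (R'): R=RRRR U=WBWB F=GWGW D=YGYG B=YBYB
After move 2 (F'): F=WWGG U=WBRR R=GRYR D=OOYG L=OBOW
After move 3 (R'): R=RRGY U=WYRY F=WBGR D=OWYG B=GBOB
Query: L face = OBOW

Answer: O B O W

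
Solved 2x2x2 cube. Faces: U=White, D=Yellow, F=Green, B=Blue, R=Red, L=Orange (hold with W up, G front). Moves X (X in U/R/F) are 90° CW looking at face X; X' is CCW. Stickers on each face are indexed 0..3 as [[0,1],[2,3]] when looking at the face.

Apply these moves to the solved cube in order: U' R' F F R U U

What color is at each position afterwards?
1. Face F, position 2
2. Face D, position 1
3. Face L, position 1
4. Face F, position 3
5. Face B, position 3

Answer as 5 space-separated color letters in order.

After move 1 (U'): U=WWWW F=OOGG R=GGRR B=RRBB L=BBOO
After move 2 (R'): R=GRGR U=WBWR F=OWGW D=YOYG B=YRYB
After move 3 (F): F=GOWW U=WBOB R=WRRR D=GGYG L=BYOO
After move 4 (F): F=WGWO U=WBOY R=ORBR D=RWYG L=BGOG
After move 5 (R): R=BORR U=WGOO F=WWWG D=RYYY B=YRBB
After move 6 (U): U=OWOG F=BOWG R=YRRR B=BGBB L=WWOG
After move 7 (U): U=OOGW F=YRWG R=BGRR B=WWBB L=BOOG
Query 1: F[2] = W
Query 2: D[1] = Y
Query 3: L[1] = O
Query 4: F[3] = G
Query 5: B[3] = B

Answer: W Y O G B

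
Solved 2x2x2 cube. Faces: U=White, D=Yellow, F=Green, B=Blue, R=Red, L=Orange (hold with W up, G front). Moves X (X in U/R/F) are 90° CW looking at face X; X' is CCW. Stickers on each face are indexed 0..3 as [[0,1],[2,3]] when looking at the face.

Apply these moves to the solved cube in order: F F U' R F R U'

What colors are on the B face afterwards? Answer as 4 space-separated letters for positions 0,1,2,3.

Answer: G W R B

Derivation:
After move 1 (F): F=GGGG U=WWOO R=WRWR D=RRYY L=OYOY
After move 2 (F): F=GGGG U=WWYY R=OROR D=WWYY L=OROR
After move 3 (U'): U=WYWY F=ORGG R=GGOR B=ORBB L=BBOR
After move 4 (R): R=OGRG U=WRWG F=OWGY D=WBYO B=YRYB
After move 5 (F): F=GOYW U=WRRB R=WGGG D=ROYO L=BWOB
After move 6 (R): R=GWGG U=WORW F=GOYO D=RYYY B=BRRB
After move 7 (U'): U=OWWR F=BWYO R=GOGG B=GWRB L=BROB
Query: B face = GWRB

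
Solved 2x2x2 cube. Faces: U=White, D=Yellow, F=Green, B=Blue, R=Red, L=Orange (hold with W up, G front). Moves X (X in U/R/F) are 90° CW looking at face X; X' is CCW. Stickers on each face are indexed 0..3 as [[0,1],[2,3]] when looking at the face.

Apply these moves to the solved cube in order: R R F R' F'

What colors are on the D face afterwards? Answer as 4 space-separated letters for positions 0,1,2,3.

Answer: Y W Y B

Derivation:
After move 1 (R): R=RRRR U=WGWG F=GYGY D=YBYB B=WBWB
After move 2 (R): R=RRRR U=WYWY F=GBGB D=YWYW B=GBGB
After move 3 (F): F=GGBB U=WYOO R=WRYR D=RRYW L=OYOW
After move 4 (R'): R=RRWY U=WGOG F=GYBO D=RGYB B=WBRB
After move 5 (F'): F=YOGB U=WGRW R=GRRY D=YWYB L=OGOO
Query: D face = YWYB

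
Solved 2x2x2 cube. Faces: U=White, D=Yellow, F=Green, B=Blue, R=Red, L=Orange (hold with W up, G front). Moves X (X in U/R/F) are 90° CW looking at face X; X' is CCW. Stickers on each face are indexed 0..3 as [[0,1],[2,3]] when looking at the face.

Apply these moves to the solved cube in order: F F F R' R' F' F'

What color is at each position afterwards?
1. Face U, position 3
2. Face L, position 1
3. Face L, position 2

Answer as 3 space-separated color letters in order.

After move 1 (F): F=GGGG U=WWOO R=WRWR D=RRYY L=OYOY
After move 2 (F): F=GGGG U=WWYY R=OROR D=WWYY L=OROR
After move 3 (F): F=GGGG U=WWRR R=YRYR D=OOYY L=OWOW
After move 4 (R'): R=RRYY U=WBRB F=GWGR D=OGYG B=YBOB
After move 5 (R'): R=RYRY U=WORY F=GBGB D=OWYR B=GBGB
After move 6 (F'): F=BBGG U=WORR R=WYOY D=WWYR L=OYOR
After move 7 (F'): F=BGBG U=WOWO R=WYWY D=YRYR L=OROR
Query 1: U[3] = O
Query 2: L[1] = R
Query 3: L[2] = O

Answer: O R O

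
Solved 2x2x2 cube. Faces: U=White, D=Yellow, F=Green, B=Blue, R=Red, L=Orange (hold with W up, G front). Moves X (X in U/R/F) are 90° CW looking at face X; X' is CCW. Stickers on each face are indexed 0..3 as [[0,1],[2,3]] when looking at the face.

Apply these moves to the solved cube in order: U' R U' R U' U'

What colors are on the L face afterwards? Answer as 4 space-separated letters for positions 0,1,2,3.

Answer: R O O O

Derivation:
After move 1 (U'): U=WWWW F=OOGG R=GGRR B=RRBB L=BBOO
After move 2 (R): R=RGRG U=WOWG F=OYGY D=YBYR B=WRWB
After move 3 (U'): U=OGWW F=BBGY R=OYRG B=RGWB L=WROO
After move 4 (R): R=ROGY U=OBWY F=BBGR D=YWYR B=WGGB
After move 5 (U'): U=BYOW F=WRGR R=BBGY B=ROGB L=WGOO
After move 6 (U'): U=YWBO F=WGGR R=WRGY B=BBGB L=ROOO
Query: L face = ROOO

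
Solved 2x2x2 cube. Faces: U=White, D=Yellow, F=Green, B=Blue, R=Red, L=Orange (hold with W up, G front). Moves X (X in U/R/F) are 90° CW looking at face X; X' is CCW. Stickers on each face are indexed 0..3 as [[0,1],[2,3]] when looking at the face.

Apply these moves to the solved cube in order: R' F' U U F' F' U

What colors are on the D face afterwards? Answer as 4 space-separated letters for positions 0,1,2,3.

Answer: W B Y G

Derivation:
After move 1 (R'): R=RRRR U=WBWB F=GWGW D=YGYG B=YBYB
After move 2 (F'): F=WWGG U=WBRR R=GRYR D=OOYG L=OBOW
After move 3 (U): U=RWRB F=GRGG R=YBYR B=OBYB L=WWOW
After move 4 (U): U=RRBW F=YBGG R=OBYR B=WWYB L=GROW
After move 5 (F'): F=BGYG U=RROY R=OBOR D=RWYG L=GWOB
After move 6 (F'): F=GGBY U=RROO R=WBRR D=WBYG L=GYOO
After move 7 (U): U=OROR F=WBBY R=WWRR B=GYYB L=GGOO
Query: D face = WBYG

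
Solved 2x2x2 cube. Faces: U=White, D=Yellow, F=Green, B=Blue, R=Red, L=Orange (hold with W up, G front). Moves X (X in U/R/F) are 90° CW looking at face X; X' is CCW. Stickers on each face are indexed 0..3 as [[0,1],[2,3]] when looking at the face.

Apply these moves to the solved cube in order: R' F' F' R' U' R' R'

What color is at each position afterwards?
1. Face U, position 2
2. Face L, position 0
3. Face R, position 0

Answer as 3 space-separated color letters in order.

After move 1 (R'): R=RRRR U=WBWB F=GWGW D=YGYG B=YBYB
After move 2 (F'): F=WWGG U=WBRR R=GRYR D=OOYG L=OBOW
After move 3 (F'): F=WGWG U=WBGY R=OROR D=BWYG L=OROR
After move 4 (R'): R=RROO U=WYGY F=WBWY D=BGYG B=GBWB
After move 5 (U'): U=YYWG F=ORWY R=WBOO B=RRWB L=GBOR
After move 6 (R'): R=BOWO U=YWWR F=OYWG D=BRYY B=GRGB
After move 7 (R'): R=OOBW U=YGWG F=OWWR D=BYYG B=YRRB
Query 1: U[2] = W
Query 2: L[0] = G
Query 3: R[0] = O

Answer: W G O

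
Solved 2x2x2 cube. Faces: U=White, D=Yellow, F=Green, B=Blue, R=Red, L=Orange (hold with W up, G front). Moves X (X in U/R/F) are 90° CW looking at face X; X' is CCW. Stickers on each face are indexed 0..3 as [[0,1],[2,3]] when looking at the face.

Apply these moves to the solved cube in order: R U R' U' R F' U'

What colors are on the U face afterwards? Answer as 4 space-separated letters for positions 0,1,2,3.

Answer: Y R W W

Derivation:
After move 1 (R): R=RRRR U=WGWG F=GYGY D=YBYB B=WBWB
After move 2 (U): U=WWGG F=RRGY R=WBRR B=OOWB L=GYOO
After move 3 (R'): R=BRWR U=WWGO F=RWGG D=YRYY B=BOBB
After move 4 (U'): U=WOWG F=GYGG R=RWWR B=BRBB L=BOOO
After move 5 (R): R=WRRW U=WYWG F=GRGY D=YBYB B=GROB
After move 6 (F'): F=RYGG U=WYWR R=BRYW D=OOYB L=BGOW
After move 7 (U'): U=YRWW F=BGGG R=RYYW B=BROB L=GROW
Query: U face = YRWW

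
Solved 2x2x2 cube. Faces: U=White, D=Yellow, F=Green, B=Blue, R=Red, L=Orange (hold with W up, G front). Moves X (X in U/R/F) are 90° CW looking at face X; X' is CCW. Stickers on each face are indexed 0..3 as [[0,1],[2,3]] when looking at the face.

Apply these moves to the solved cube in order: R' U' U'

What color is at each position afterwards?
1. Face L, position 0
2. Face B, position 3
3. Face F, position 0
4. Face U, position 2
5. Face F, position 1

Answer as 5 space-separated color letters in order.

After move 1 (R'): R=RRRR U=WBWB F=GWGW D=YGYG B=YBYB
After move 2 (U'): U=BBWW F=OOGW R=GWRR B=RRYB L=YBOO
After move 3 (U'): U=BWBW F=YBGW R=OORR B=GWYB L=RROO
Query 1: L[0] = R
Query 2: B[3] = B
Query 3: F[0] = Y
Query 4: U[2] = B
Query 5: F[1] = B

Answer: R B Y B B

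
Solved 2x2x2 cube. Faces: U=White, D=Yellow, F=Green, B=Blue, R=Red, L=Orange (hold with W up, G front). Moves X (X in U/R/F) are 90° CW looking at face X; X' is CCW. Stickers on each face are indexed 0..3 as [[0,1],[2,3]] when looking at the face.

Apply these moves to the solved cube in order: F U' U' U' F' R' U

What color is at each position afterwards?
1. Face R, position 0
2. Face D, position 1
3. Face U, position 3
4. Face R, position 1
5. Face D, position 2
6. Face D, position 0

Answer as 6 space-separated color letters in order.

Answer: Y G B Y Y G

Derivation:
After move 1 (F): F=GGGG U=WWOO R=WRWR D=RRYY L=OYOY
After move 2 (U'): U=WOWO F=OYGG R=GGWR B=WRBB L=BBOY
After move 3 (U'): U=OOWW F=BBGG R=OYWR B=GGBB L=WROY
After move 4 (U'): U=OWOW F=WRGG R=BBWR B=OYBB L=GGOY
After move 5 (F'): F=RGWG U=OWBW R=RBRR D=GYYY L=GWOO
After move 6 (R'): R=BRRR U=OBBO F=RWWW D=GGYG B=YYYB
After move 7 (U): U=BOOB F=BRWW R=YYRR B=GWYB L=RWOO
Query 1: R[0] = Y
Query 2: D[1] = G
Query 3: U[3] = B
Query 4: R[1] = Y
Query 5: D[2] = Y
Query 6: D[0] = G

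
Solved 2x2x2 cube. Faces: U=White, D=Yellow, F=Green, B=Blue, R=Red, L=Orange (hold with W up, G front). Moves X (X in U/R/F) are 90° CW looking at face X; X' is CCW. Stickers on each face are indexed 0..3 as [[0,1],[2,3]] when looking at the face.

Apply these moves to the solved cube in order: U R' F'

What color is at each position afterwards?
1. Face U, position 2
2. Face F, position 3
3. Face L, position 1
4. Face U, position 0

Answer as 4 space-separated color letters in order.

After move 1 (U): U=WWWW F=RRGG R=BBRR B=OOBB L=GGOO
After move 2 (R'): R=BRBR U=WBWO F=RWGW D=YRYG B=YOYB
After move 3 (F'): F=WWRG U=WBBB R=RRYR D=GOYG L=GOOW
Query 1: U[2] = B
Query 2: F[3] = G
Query 3: L[1] = O
Query 4: U[0] = W

Answer: B G O W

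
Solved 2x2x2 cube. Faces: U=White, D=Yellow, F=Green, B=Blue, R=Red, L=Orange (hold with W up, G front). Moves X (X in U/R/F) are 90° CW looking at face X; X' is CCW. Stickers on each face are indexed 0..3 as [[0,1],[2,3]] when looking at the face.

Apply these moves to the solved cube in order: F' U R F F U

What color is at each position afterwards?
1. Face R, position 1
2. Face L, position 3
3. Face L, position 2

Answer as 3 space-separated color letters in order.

Answer: W Y O

Derivation:
After move 1 (F'): F=GGGG U=WWRR R=YRYR D=OOYY L=OWOW
After move 2 (U): U=RWRW F=YRGG R=BBYR B=OWBB L=GGOW
After move 3 (R): R=YBRB U=RRRG F=YOGY D=OBYO B=WWWB
After move 4 (F): F=GYYO U=RRWG R=RBGB D=RYYO L=GOOB
After move 5 (F): F=YGOY U=RRBO R=WBGB D=GRYO L=GROY
After move 6 (U): U=BROR F=WBOY R=WWGB B=GRWB L=YGOY
Query 1: R[1] = W
Query 2: L[3] = Y
Query 3: L[2] = O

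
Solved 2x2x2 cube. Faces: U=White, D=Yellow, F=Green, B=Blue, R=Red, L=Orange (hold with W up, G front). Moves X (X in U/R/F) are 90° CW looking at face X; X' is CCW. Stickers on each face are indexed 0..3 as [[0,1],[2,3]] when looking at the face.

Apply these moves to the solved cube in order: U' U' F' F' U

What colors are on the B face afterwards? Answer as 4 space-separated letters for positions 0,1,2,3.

After move 1 (U'): U=WWWW F=OOGG R=GGRR B=RRBB L=BBOO
After move 2 (U'): U=WWWW F=BBGG R=OORR B=GGBB L=RROO
After move 3 (F'): F=BGBG U=WWOR R=YOYR D=ROYY L=RWOW
After move 4 (F'): F=GGBB U=WWYY R=OORR D=WWYY L=RROO
After move 5 (U): U=YWYW F=OOBB R=GGRR B=RRBB L=GGOO
Query: B face = RRBB

Answer: R R B B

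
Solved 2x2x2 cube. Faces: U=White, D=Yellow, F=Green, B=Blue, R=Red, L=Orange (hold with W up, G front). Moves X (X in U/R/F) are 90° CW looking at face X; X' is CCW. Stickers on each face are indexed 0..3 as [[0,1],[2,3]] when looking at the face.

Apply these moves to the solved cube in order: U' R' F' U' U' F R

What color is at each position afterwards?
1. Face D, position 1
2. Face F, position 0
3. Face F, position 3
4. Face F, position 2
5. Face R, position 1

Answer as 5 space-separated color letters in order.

Answer: Y O G G B

Derivation:
After move 1 (U'): U=WWWW F=OOGG R=GGRR B=RRBB L=BBOO
After move 2 (R'): R=GRGR U=WBWR F=OWGW D=YOYG B=YRYB
After move 3 (F'): F=WWOG U=WBGG R=ORYR D=BOYG L=BROW
After move 4 (U'): U=BGWG F=BROG R=WWYR B=ORYB L=YROW
After move 5 (U'): U=GGBW F=YROG R=BRYR B=WWYB L=OROW
After move 6 (F): F=OYGR U=GGWR R=BRWR D=YBYG L=OBOO
After move 7 (R): R=WBRR U=GYWR F=OBGG D=YYYW B=RWGB
Query 1: D[1] = Y
Query 2: F[0] = O
Query 3: F[3] = G
Query 4: F[2] = G
Query 5: R[1] = B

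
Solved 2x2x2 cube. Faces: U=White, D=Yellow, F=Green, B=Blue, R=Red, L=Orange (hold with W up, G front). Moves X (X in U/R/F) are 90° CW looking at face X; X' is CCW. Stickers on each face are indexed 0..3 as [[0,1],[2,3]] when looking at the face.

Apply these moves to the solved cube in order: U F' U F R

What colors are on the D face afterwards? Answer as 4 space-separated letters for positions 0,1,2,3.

After move 1 (U): U=WWWW F=RRGG R=BBRR B=OOBB L=GGOO
After move 2 (F'): F=RGRG U=WWBR R=YBYR D=GOYY L=GWOW
After move 3 (U): U=BWRW F=YBRG R=OOYR B=GWBB L=RGOW
After move 4 (F): F=RYGB U=BWWG R=ROWR D=YOYY L=RGOO
After move 5 (R): R=WRRO U=BYWB F=ROGY D=YBYG B=GWWB
Query: D face = YBYG

Answer: Y B Y G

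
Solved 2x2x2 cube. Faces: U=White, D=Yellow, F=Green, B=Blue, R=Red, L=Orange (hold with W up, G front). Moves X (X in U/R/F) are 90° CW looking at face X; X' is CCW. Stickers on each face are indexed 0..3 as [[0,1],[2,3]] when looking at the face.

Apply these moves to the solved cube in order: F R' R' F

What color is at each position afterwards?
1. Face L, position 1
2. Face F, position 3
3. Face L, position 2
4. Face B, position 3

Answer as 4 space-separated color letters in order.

Answer: R B O B

Derivation:
After move 1 (F): F=GGGG U=WWOO R=WRWR D=RRYY L=OYOY
After move 2 (R'): R=RRWW U=WBOB F=GWGO D=RGYG B=YBRB
After move 3 (R'): R=RWRW U=WROY F=GBGB D=RWYO B=GBGB
After move 4 (F): F=GGBB U=WRYY R=OWYW D=RRYO L=OROW
Query 1: L[1] = R
Query 2: F[3] = B
Query 3: L[2] = O
Query 4: B[3] = B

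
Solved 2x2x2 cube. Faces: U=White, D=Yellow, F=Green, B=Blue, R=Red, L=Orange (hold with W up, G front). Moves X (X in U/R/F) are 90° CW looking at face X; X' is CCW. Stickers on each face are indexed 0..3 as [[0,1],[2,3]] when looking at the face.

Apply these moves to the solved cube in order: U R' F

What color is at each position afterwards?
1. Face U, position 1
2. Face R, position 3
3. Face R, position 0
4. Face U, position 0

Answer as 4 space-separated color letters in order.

After move 1 (U): U=WWWW F=RRGG R=BBRR B=OOBB L=GGOO
After move 2 (R'): R=BRBR U=WBWO F=RWGW D=YRYG B=YOYB
After move 3 (F): F=GRWW U=WBOG R=WROR D=BBYG L=GYOR
Query 1: U[1] = B
Query 2: R[3] = R
Query 3: R[0] = W
Query 4: U[0] = W

Answer: B R W W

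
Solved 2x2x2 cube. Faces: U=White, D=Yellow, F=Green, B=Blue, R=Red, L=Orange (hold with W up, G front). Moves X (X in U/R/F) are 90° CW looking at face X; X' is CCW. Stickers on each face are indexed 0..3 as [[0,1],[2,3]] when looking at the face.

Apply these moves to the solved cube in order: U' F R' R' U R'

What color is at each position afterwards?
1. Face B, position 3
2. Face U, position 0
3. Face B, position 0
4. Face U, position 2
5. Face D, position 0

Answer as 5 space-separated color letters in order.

Answer: B O B Y R

Derivation:
After move 1 (U'): U=WWWW F=OOGG R=GGRR B=RRBB L=BBOO
After move 2 (F): F=GOGO U=WWOB R=WGWR D=RGYY L=BYOY
After move 3 (R'): R=GRWW U=WBOR F=GWGB D=ROYO B=YRGB
After move 4 (R'): R=RWGW U=WGOY F=GBGR D=RWYB B=OROB
After move 5 (U): U=OWYG F=RWGR R=ORGW B=BYOB L=GBOY
After move 6 (R'): R=RWOG U=OOYB F=RWGG D=RWYR B=BYWB
Query 1: B[3] = B
Query 2: U[0] = O
Query 3: B[0] = B
Query 4: U[2] = Y
Query 5: D[0] = R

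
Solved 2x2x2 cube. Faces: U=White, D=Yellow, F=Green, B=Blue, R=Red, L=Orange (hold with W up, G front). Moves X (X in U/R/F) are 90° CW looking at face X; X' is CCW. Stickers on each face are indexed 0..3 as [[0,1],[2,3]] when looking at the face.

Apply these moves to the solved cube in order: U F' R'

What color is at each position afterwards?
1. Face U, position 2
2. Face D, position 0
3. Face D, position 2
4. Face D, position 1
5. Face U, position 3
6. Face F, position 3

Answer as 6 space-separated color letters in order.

After move 1 (U): U=WWWW F=RRGG R=BBRR B=OOBB L=GGOO
After move 2 (F'): F=RGRG U=WWBR R=YBYR D=GOYY L=GWOW
After move 3 (R'): R=BRYY U=WBBO F=RWRR D=GGYG B=YOOB
Query 1: U[2] = B
Query 2: D[0] = G
Query 3: D[2] = Y
Query 4: D[1] = G
Query 5: U[3] = O
Query 6: F[3] = R

Answer: B G Y G O R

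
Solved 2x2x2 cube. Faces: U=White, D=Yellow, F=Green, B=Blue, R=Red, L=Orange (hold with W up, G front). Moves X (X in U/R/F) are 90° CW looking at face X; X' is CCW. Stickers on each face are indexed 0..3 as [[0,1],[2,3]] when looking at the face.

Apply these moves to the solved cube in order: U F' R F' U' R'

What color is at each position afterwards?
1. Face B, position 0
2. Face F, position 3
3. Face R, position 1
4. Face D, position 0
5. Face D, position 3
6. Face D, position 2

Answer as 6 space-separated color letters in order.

Answer: O Y B W R Y

Derivation:
After move 1 (U): U=WWWW F=RRGG R=BBRR B=OOBB L=GGOO
After move 2 (F'): F=RGRG U=WWBR R=YBYR D=GOYY L=GWOW
After move 3 (R): R=YYRB U=WGBG F=RORY D=GBYO B=ROWB
After move 4 (F'): F=OYRR U=WGYR R=BYGB D=WWYO L=GGOB
After move 5 (U'): U=GRWY F=GGRR R=OYGB B=BYWB L=ROOB
After move 6 (R'): R=YBOG U=GWWB F=GRRY D=WGYR B=OYWB
Query 1: B[0] = O
Query 2: F[3] = Y
Query 3: R[1] = B
Query 4: D[0] = W
Query 5: D[3] = R
Query 6: D[2] = Y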